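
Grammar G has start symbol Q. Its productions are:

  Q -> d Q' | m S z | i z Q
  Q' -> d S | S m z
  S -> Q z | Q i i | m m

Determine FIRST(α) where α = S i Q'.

Add FIRST(S) = { d, i, m }; S is not nullable, stop.

{ d, i, m }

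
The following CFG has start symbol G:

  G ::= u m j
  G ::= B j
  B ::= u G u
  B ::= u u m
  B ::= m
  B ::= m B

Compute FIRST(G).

G ::= u m j contributes {u}.
From G ::= B j: add FIRST(B) = { m, u }.
Union: FIRST(G) = { m, u }.

{ m, u }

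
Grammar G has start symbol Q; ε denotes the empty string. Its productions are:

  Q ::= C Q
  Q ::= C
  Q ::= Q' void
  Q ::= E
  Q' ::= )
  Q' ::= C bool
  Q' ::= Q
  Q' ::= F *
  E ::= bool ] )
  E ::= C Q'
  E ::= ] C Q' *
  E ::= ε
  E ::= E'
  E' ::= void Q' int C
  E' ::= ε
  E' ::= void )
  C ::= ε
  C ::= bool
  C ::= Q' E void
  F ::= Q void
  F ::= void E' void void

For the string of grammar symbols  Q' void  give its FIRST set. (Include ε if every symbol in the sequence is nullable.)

{ ), ], bool, void }

Add FIRST(Q')\{ε} = { ), ], bool, void }; Q' is nullable, continue.
void is a terminal; add {void} and stop.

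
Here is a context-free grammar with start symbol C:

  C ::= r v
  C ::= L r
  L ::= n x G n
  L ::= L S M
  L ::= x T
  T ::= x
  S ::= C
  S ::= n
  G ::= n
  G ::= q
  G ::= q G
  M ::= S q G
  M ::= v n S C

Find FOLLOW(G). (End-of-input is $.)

{ n, r, x }

In L ::= n x G n: add FIRST(n) = { n }.
In G ::= q G: G is at the end, add FOLLOW(G) = { n, r, x }.
In M ::= S q G: G is at the end, add FOLLOW(M) = { n, r, x }.
Union: FOLLOW(G) = { n, r, x }.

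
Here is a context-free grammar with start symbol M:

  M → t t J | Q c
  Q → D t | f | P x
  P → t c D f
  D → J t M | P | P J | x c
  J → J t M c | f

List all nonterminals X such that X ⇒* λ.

No nonterminal has an empty production or an RHS whose symbols are all nullable.

{ } (none)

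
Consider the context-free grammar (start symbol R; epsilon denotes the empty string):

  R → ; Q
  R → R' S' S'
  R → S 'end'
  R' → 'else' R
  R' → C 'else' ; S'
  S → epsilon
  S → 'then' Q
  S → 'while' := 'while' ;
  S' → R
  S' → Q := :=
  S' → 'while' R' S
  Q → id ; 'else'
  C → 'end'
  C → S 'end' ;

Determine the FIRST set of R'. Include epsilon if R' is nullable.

R' → 'else' R contributes {'else'}.
From R' → C 'else' ; S': add FIRST(C) = { 'end', 'then', 'while' }.
Union: FIRST(R') = { 'else', 'end', 'then', 'while' }.

{ 'else', 'end', 'then', 'while' }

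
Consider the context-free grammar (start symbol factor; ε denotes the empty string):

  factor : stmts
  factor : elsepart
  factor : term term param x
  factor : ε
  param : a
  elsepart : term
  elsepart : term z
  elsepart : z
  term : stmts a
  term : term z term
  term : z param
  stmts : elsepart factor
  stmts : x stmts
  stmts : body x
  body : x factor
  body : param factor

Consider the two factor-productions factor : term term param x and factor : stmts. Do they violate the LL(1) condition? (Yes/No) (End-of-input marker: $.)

FIRST(term term param x) = { a, x, z } and FIRST(stmts) = { a, x, z }.
Both contain a, so the two alternatives are not disjoint — LL(1) conflict.

Yes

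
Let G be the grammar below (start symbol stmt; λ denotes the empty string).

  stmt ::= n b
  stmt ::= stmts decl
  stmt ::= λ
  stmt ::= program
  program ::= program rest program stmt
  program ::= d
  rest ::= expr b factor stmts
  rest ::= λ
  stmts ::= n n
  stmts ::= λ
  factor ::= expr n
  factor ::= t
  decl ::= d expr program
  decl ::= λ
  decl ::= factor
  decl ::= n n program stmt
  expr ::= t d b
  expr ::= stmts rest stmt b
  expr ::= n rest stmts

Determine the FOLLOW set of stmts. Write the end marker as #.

In stmt ::= stmts decl: add FIRST(decl)\{λ} = { b, d, n, t }.
  Since decl is nullable, also add FOLLOW(stmt) = { #, b, d, n, t }.
In rest ::= expr b factor stmts: stmts is at the end, add FOLLOW(rest) = { b, d, n, t }.
In expr ::= stmts rest stmt b: add FIRST(rest stmt b) = { b, d, n, t }.
In expr ::= n rest stmts: stmts is at the end, add FOLLOW(expr) = { b, d, n }.
Union: FOLLOW(stmts) = { #, b, d, n, t }.

{ #, b, d, n, t }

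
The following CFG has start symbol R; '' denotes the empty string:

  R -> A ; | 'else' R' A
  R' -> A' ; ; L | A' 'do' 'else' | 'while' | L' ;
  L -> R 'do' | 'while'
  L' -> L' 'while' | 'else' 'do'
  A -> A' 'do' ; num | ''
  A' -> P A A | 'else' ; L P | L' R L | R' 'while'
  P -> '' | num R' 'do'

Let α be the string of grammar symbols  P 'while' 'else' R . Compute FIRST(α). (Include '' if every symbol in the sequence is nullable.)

{ 'while', num }

Add FIRST(P)\{''} = { num }; P is nullable, continue.
'while' is a terminal; add {'while'} and stop.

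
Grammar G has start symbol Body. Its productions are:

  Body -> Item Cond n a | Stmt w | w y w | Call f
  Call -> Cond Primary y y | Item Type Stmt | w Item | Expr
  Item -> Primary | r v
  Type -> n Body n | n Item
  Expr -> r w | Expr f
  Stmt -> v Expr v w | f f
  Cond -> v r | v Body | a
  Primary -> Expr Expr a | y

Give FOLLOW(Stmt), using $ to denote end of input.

{ f, w }

In Body -> Stmt w: add FIRST(w) = { w }.
In Call -> Item Type Stmt: Stmt is at the end, add FOLLOW(Call) = { f }.
Union: FOLLOW(Stmt) = { f, w }.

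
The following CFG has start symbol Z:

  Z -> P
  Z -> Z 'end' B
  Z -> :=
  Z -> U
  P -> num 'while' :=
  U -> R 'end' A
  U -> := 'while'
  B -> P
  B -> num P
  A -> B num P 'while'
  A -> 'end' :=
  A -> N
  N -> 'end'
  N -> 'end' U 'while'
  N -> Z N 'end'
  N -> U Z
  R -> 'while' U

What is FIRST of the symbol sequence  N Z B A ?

Add FIRST(N) = { 'end', 'while', :=, num }; N is not nullable, stop.

{ 'end', 'while', :=, num }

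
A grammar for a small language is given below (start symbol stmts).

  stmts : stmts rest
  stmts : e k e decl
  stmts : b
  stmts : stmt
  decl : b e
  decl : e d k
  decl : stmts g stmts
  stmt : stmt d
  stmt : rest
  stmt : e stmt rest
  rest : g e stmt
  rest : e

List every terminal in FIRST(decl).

decl : b e contributes {b}.
decl : e d k contributes {e}.
From decl : stmts g stmts: add FIRST(stmts) = { b, e, g }.
Union: FIRST(decl) = { b, e, g }.

{ b, e, g }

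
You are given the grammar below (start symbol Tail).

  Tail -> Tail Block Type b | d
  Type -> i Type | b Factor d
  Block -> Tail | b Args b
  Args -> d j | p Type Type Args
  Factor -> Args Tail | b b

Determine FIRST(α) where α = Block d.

{ b, d }

Add FIRST(Block) = { b, d }; Block is not nullable, stop.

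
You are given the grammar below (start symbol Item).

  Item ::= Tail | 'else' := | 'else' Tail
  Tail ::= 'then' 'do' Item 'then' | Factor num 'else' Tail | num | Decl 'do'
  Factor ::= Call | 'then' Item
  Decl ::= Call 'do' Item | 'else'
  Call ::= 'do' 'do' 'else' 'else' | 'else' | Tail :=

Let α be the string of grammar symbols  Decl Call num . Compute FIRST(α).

{ 'do', 'else', 'then', num }

Add FIRST(Decl) = { 'do', 'else', 'then', num }; Decl is not nullable, stop.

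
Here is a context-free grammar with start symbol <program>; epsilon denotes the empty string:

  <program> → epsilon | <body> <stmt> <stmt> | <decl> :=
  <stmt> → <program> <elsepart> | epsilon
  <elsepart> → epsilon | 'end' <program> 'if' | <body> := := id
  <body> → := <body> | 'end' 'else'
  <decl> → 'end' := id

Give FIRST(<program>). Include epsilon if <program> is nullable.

<program> → epsilon contributes epsilon.
From <program> → <body> <stmt> <stmt>: add FIRST(<body>) = { 'end', := }.
From <program> → <decl> :=: add FIRST(<decl>) = { 'end' }.
Union: FIRST(<program>) = { 'end', :=, epsilon }.

{ 'end', :=, epsilon }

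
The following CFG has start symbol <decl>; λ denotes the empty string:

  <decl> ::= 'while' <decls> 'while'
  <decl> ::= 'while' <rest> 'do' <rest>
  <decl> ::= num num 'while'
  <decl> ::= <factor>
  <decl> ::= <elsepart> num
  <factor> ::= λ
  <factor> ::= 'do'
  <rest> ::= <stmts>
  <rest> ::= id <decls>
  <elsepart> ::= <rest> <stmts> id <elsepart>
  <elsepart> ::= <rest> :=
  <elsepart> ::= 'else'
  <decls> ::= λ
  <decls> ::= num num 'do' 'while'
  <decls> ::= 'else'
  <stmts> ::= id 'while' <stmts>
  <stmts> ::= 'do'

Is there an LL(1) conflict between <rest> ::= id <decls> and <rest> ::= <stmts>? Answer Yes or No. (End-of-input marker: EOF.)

Yes

FIRST(id <decls>) = { id } and FIRST(<stmts>) = { 'do', id }.
Both contain id, so the two alternatives are not disjoint — LL(1) conflict.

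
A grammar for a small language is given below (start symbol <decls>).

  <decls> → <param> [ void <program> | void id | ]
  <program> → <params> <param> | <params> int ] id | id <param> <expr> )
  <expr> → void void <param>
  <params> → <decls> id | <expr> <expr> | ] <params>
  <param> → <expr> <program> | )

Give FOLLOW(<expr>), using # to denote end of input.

{ ), ], id, int, void }

In <program> → id <param> <expr> ): add FIRST()) = { ) }.
In <params> → <expr> <expr>: add FIRST(<expr>) = { void }.
In <params> → <expr> <expr>: <expr> is at the end, add FOLLOW(<params>) = { ), int, void }.
In <param> → <expr> <program>: add FIRST(<program>) = { ), ], id, void }.
Union: FOLLOW(<expr>) = { ), ], id, int, void }.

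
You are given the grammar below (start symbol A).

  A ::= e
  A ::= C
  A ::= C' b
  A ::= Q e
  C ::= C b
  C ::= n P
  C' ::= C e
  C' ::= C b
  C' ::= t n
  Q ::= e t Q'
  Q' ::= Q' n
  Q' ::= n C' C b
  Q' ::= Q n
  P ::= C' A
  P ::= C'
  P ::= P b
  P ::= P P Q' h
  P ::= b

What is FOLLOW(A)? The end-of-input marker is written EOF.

{ EOF, b, e, n, t }

A is the start symbol, so EOF ∈ FOLLOW(A).
In P ::= C' A: A is at the end, add FOLLOW(P) = { EOF, b, e, n, t }.
Union: FOLLOW(A) = { EOF, b, e, n, t }.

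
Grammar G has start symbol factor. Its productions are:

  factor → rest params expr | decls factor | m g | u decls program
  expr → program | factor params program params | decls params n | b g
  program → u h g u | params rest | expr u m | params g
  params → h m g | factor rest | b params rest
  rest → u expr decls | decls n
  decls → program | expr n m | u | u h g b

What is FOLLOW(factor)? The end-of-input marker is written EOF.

{ EOF, b, h, m, u }

factor is the start symbol, so EOF ∈ FOLLOW(factor).
In factor → decls factor: factor is at the end, add FOLLOW(factor) = { EOF, b, h, m, u }.
In expr → factor params program params: add FIRST(params program params) = { b, h, m, u }.
In params → factor rest: add FIRST(rest) = { b, h, m, u }.
Union: FOLLOW(factor) = { EOF, b, h, m, u }.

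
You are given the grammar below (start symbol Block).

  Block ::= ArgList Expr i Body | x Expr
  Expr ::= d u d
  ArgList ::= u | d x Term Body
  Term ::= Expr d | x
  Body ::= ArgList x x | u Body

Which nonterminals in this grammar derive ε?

{ } (none)

No nonterminal has an empty production or an RHS whose symbols are all nullable.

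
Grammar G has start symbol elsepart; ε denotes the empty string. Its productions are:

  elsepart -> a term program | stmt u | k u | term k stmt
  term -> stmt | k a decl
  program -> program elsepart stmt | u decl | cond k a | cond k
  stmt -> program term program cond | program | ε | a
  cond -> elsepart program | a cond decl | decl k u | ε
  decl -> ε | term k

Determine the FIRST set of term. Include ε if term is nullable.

{ a, k, u, ε }

From term -> stmt: add FIRST(stmt) = { a, k, u, ε } (including ε since stmt is nullable).
term -> k a decl contributes {k}.
Union: FIRST(term) = { a, k, u, ε }.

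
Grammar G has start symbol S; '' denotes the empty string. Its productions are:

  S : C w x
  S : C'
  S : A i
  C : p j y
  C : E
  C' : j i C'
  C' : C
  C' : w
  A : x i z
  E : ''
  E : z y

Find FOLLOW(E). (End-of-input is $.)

{ $, w }

In C : E: E is at the end, add FOLLOW(C) = { $, w }.
Union: FOLLOW(E) = { $, w }.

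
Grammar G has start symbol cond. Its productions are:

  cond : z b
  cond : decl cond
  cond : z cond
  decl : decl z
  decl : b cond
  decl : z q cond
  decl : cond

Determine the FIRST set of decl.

From decl : decl z: add FIRST(decl) = { b, z }.
decl : b cond contributes {b}.
decl : z q cond contributes {z}.
From decl : cond: add FIRST(cond) = { b, z }.
Union: FIRST(decl) = { b, z }.

{ b, z }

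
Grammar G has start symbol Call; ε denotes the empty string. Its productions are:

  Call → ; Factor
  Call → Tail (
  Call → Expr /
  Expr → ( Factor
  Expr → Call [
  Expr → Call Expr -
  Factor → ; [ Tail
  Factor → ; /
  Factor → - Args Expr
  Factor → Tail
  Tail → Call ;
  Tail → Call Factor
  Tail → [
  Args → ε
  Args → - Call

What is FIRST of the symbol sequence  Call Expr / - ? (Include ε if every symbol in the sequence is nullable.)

Add FIRST(Call) = { (, ;, [ }; Call is not nullable, stop.

{ (, ;, [ }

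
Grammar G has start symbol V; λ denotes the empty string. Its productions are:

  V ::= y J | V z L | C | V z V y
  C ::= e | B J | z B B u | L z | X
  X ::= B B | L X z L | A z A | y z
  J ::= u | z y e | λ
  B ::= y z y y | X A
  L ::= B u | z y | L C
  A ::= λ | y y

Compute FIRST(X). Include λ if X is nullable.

{ y, z }

From X ::= B B: add FIRST(B) = { y, z }.
From X ::= L X z L: add FIRST(L) = { y, z }.
From X ::= A z A: A nullable, take FIRST(A) ∪ {z} = { y, z }.
X ::= y z contributes {y}.
Union: FIRST(X) = { y, z }.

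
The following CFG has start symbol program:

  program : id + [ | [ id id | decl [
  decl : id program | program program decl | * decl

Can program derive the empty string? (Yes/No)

No nonterminal in this grammar is nullable.
No production of program has an RHS whose symbols are all nullable, so program is not nullable.

No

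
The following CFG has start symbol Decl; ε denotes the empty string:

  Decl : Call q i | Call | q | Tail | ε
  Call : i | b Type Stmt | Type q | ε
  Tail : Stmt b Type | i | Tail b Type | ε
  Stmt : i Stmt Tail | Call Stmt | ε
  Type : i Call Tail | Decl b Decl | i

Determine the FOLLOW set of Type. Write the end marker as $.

{ $, b, i, q }

In Call : b Type Stmt: add FIRST(Stmt)\{ε} = { b, i, q }.
  Since Stmt is nullable, also add FOLLOW(Call) = { $, b, i, q }.
In Call : Type q: add FIRST(q) = { q }.
In Tail : Stmt b Type: Type is at the end, add FOLLOW(Tail) = { $, b, i, q }.
In Tail : Tail b Type: Type is at the end, add FOLLOW(Tail) = { $, b, i, q }.
Union: FOLLOW(Type) = { $, b, i, q }.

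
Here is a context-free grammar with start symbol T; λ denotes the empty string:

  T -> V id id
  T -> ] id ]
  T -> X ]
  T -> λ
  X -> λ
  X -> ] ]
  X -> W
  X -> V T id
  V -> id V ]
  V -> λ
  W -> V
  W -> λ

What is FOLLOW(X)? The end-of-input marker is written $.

In T -> X ]: add FIRST(]) = { ] }.
Union: FOLLOW(X) = { ] }.

{ ] }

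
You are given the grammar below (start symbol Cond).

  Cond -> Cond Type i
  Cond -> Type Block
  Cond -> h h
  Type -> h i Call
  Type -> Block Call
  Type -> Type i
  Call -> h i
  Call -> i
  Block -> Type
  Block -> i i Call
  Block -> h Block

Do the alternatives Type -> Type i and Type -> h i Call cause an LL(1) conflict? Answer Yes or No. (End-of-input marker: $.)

FIRST(Type i) = { h, i } and FIRST(h i Call) = { h }.
Both contain h, so the two alternatives are not disjoint — LL(1) conflict.

Yes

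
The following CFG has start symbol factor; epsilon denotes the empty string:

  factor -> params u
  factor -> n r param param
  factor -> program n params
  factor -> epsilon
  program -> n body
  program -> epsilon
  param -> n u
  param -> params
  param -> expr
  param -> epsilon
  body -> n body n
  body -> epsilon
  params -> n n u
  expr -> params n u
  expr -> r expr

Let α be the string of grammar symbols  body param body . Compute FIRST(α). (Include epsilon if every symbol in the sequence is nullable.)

{ n, r, epsilon }

Add FIRST(body)\{epsilon} = { n }; body is nullable, continue.
Add FIRST(param)\{epsilon} = { n, r }; param is nullable, continue.
Add FIRST(body)\{epsilon} = { n }; body is nullable, continue.
Every symbol is nullable, so include epsilon.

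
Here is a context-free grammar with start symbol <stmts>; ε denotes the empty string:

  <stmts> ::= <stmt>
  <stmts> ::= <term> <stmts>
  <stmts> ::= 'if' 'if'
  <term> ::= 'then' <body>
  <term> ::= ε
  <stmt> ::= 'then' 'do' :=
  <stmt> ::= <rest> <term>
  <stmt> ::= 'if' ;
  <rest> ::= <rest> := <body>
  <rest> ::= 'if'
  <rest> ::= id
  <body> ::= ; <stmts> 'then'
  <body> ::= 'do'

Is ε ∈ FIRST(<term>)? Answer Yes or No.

<term> has an ε-production, so <term> ⇒ ε.

Yes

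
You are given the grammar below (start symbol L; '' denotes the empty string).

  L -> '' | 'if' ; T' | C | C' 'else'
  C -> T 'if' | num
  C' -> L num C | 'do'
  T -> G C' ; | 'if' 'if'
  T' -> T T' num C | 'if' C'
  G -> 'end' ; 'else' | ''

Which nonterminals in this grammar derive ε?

{ G, L }

Directly nullable (have an ''-production): L, G.
No other nonterminal has a production whose RHS symbols are all nullable.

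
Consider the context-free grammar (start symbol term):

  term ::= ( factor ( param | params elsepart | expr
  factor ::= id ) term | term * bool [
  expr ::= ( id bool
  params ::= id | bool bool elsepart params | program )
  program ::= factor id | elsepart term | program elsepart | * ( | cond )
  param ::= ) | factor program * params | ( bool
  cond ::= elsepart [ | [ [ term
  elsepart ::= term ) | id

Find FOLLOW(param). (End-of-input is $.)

In term ::= ( factor ( param: param is at the end, add FOLLOW(term) = { $, (, ), *, [, bool, id }.
Union: FOLLOW(param) = { $, (, ), *, [, bool, id }.

{ $, (, ), *, [, bool, id }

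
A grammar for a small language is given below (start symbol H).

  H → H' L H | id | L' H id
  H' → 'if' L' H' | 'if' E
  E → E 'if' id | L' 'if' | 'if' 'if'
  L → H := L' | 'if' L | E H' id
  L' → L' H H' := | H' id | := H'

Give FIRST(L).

{ 'if', :=, id }

From L → H := L': add FIRST(H) = { 'if', :=, id }.
L → 'if' L contributes {'if'}.
From L → E H' id: add FIRST(E) = { 'if', := }.
Union: FIRST(L) = { 'if', :=, id }.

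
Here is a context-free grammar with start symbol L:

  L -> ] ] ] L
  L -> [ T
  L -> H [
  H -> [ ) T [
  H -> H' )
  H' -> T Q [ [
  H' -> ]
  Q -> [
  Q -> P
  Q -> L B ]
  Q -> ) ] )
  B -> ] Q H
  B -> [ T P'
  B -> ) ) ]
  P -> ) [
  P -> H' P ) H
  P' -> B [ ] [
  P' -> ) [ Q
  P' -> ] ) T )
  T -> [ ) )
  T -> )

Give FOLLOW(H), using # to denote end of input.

In L -> H [: add FIRST([) = { [ }.
In B -> ] Q H: H is at the end, add FOLLOW(B) = { [, ] }.
In P -> H' P ) H: H is at the end, add FOLLOW(P) = { ), [, ] }.
Union: FOLLOW(H) = { ), [, ] }.

{ ), [, ] }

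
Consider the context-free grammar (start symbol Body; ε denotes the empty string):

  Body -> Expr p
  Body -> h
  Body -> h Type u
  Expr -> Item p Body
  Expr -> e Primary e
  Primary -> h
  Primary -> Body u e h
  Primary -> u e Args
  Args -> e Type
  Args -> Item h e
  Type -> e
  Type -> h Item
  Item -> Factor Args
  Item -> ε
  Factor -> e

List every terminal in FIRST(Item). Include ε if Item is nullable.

{ e, ε }

From Item -> Factor Args: add FIRST(Factor) = { e }.
Item -> ε contributes ε.
Union: FIRST(Item) = { e, ε }.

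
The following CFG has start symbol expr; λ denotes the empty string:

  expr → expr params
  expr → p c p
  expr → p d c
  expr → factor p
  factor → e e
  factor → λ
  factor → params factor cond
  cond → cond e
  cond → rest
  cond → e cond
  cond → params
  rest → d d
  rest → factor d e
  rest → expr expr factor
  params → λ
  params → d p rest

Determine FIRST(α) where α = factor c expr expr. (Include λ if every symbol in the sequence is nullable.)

Add FIRST(factor)\{λ} = { d, e, p }; factor is nullable, continue.
c is a terminal; add {c} and stop.

{ c, d, e, p }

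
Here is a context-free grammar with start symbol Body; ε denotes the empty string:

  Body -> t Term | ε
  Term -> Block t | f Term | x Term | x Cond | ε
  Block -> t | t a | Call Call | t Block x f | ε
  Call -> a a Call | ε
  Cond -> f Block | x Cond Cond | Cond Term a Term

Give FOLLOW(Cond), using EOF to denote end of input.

In Term -> x Cond: Cond is at the end, add FOLLOW(Term) = { EOF, a, f, t, x }.
In Cond -> x Cond Cond: add FIRST(Cond) = { f, x }.
In Cond -> x Cond Cond: Cond is at the end, add FOLLOW(Cond) = { EOF, a, f, t, x }.
In Cond -> Cond Term a Term: add FIRST(Term a Term) = { a, f, t, x }.
Union: FOLLOW(Cond) = { EOF, a, f, t, x }.

{ EOF, a, f, t, x }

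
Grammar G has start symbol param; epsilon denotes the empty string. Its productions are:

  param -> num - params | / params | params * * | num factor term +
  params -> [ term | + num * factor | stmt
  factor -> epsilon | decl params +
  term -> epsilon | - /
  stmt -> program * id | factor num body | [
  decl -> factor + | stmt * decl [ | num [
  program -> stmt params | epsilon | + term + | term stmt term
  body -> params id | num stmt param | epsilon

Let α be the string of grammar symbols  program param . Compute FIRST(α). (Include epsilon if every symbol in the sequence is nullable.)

Add FIRST(program)\{epsilon} = { *, +, -, [, num }; program is nullable, continue.
Add FIRST(param) = { *, +, -, /, [, num }; param is not nullable, stop.

{ *, +, -, /, [, num }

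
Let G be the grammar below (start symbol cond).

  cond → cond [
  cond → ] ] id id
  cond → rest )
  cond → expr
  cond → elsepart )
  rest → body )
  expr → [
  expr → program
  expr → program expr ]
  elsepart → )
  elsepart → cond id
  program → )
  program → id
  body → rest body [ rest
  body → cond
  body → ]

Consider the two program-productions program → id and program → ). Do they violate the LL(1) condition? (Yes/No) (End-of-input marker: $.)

No

FIRST(id) = { id } and FIRST()) = { ) }.
The FIRST sets are disjoint and neither alternative is nullable — no conflict.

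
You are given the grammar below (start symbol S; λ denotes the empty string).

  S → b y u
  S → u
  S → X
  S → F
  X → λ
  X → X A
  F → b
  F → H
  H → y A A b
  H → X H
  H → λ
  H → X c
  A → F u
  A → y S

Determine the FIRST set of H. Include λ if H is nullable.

{ b, c, u, y, λ }

H → y A A b contributes {y}.
From H → X H: X, H nullable, take FIRST(X) ∪ FIRST(H) = { b, c, u, y }; also λ since the whole RHS is nullable.
H → λ contributes λ.
From H → X c: X nullable, take FIRST(X) ∪ {c} = { b, c, u, y }.
Union: FIRST(H) = { b, c, u, y, λ }.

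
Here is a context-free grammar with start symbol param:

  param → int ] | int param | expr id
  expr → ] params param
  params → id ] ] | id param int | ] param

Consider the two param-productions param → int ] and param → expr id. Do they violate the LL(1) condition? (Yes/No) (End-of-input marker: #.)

No

FIRST(int ]) = { int } and FIRST(expr id) = { ] }.
The FIRST sets are disjoint and neither alternative is nullable — no conflict.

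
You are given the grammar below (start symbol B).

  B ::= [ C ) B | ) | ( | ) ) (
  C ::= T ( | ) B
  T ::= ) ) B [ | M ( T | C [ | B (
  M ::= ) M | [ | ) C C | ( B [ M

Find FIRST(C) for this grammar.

{ (, ), [ }

From C ::= T (: add FIRST(T) = { (, ), [ }.
C ::= ) B contributes {)}.
Union: FIRST(C) = { (, ), [ }.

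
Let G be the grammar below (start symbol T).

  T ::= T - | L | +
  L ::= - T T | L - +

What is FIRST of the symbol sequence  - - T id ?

{ - }

- is a terminal; add {-} and stop.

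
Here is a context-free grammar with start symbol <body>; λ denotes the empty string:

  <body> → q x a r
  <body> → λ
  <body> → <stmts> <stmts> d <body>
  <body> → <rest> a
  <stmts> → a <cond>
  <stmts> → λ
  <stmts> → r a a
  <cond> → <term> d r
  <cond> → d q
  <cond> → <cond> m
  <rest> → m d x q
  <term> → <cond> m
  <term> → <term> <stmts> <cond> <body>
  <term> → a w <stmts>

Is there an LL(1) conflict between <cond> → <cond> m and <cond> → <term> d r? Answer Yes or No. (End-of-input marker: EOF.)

FIRST(<cond> m) = { a, d } and FIRST(<term> d r) = { a, d }.
Both contain a, so the two alternatives are not disjoint — LL(1) conflict.

Yes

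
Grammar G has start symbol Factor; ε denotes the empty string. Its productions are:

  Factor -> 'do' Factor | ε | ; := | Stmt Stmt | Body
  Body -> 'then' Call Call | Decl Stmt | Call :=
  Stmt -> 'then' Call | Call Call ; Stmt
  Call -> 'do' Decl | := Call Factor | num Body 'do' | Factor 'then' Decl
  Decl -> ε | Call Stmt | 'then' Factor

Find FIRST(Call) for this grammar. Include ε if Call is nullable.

{ 'do', 'then', :=, ;, num }

Call -> 'do' Decl contributes {'do'}.
Call -> := Call Factor contributes {:=}.
Call -> num Body 'do' contributes {num}.
From Call -> Factor 'then' Decl: Factor nullable, take FIRST(Factor) ∪ {'then'} = { 'do', 'then', :=, ;, num }.
Union: FIRST(Call) = { 'do', 'then', :=, ;, num }.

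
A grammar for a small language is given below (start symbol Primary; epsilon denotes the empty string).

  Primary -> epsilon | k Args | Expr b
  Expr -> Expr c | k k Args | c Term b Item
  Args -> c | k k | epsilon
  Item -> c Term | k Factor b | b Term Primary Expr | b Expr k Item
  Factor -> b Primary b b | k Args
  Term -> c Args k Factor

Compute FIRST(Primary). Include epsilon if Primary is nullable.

{ c, k, epsilon }

Primary -> epsilon contributes epsilon.
Primary -> k Args contributes {k}.
From Primary -> Expr b: add FIRST(Expr) = { c, k }.
Union: FIRST(Primary) = { c, k, epsilon }.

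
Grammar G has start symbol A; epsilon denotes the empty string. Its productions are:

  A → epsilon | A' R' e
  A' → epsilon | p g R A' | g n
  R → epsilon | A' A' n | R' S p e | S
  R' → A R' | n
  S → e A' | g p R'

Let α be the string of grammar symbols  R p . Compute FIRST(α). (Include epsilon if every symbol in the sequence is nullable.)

Add FIRST(R)\{epsilon} = { e, g, n, p }; R is nullable, continue.
p is a terminal; add {p} and stop.

{ e, g, n, p }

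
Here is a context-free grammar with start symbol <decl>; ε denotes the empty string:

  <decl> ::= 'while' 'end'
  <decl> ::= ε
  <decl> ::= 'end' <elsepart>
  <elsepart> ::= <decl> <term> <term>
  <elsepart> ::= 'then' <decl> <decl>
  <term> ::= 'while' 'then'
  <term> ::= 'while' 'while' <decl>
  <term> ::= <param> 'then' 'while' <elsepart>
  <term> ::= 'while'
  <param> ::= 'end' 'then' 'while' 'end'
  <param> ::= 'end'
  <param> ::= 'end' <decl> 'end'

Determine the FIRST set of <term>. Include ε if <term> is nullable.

{ 'end', 'while' }

<term> ::= 'while' 'then' contributes {'while'}.
<term> ::= 'while' 'while' <decl> contributes {'while'}.
From <term> ::= <param> 'then' 'while' <elsepart>: add FIRST(<param>) = { 'end' }.
<term> ::= 'while' contributes {'while'}.
Union: FIRST(<term>) = { 'end', 'while' }.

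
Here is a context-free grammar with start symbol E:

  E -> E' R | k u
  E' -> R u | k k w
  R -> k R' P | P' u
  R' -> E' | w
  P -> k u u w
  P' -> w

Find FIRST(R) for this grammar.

R -> k R' P contributes {k}.
From R -> P' u: add FIRST(P') = { w }.
Union: FIRST(R) = { k, w }.

{ k, w }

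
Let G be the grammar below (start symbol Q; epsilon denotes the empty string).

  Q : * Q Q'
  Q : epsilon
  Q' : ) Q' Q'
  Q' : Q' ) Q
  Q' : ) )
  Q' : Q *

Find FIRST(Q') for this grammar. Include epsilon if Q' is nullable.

Q' : ) Q' Q' contributes {)}.
From Q' : Q' ) Q: add FIRST(Q') = { ), * }.
Q' : ) ) contributes {)}.
From Q' : Q *: Q nullable, take FIRST(Q) ∪ {*} = { * }.
Union: FIRST(Q') = { ), * }.

{ ), * }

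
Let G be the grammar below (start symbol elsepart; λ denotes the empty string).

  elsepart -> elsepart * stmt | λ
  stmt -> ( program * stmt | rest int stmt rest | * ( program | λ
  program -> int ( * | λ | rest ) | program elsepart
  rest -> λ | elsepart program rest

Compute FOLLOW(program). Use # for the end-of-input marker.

In stmt -> ( program * stmt: add FIRST(* stmt) = { * }.
In stmt -> * ( program: program is at the end, add FOLLOW(stmt) = { #, ), *, int }.
In program -> program elsepart: add FIRST(elsepart)\{λ} = { * }.
  Since elsepart is nullable, also add FOLLOW(program) = { #, ), *, int }.
In rest -> elsepart program rest: add FIRST(rest)\{λ} = { ), *, int }.
  Since rest is nullable, also add FOLLOW(rest) = { #, ), *, int }.
Union: FOLLOW(program) = { #, ), *, int }.

{ #, ), *, int }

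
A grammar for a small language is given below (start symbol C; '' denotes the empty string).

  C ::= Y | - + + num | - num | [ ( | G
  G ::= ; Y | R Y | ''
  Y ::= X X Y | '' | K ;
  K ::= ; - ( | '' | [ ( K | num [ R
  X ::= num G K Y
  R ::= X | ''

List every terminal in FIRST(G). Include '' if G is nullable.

G ::= ; Y contributes {;}.
From G ::= R Y: R, Y nullable, take FIRST(R) ∪ FIRST(Y) = { ;, [, num }; also '' since the whole RHS is nullable.
G ::= '' contributes ''.
Union: FIRST(G) = { ;, [, num, '' }.

{ ;, [, num, '' }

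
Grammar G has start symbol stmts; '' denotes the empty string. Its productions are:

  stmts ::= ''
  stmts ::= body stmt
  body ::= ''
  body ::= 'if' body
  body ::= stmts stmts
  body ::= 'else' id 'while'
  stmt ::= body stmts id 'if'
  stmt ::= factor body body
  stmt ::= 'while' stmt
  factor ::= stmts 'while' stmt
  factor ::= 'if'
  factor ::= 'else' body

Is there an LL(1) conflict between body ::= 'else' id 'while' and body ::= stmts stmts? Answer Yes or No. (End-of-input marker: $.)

FIRST('else' id 'while') = { 'else' } and FIRST(stmts stmts) = { 'else', 'if', 'while', id, '' }.
Both contain 'else', so the two alternatives are not disjoint — LL(1) conflict.

Yes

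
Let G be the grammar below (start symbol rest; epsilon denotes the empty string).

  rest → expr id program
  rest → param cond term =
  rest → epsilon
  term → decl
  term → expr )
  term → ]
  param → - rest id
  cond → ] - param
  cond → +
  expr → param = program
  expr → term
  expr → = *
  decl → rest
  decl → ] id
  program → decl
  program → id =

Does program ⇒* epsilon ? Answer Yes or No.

program → decl and each of decl is nullable, so program ⇒* epsilon.

Yes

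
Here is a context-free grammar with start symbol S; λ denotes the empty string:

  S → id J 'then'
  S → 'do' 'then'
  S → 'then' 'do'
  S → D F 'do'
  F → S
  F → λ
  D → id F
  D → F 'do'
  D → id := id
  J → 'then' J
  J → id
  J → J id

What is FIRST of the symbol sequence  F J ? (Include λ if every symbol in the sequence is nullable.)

{ 'do', 'then', id }

Add FIRST(F)\{λ} = { 'do', 'then', id }; F is nullable, continue.
Add FIRST(J) = { 'then', id }; J is not nullable, stop.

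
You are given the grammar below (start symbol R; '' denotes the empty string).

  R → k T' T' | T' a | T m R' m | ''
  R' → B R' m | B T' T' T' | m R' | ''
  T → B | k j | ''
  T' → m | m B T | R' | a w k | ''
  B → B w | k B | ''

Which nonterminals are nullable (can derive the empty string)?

Directly nullable (have an ''-production): R, R', T, T', B.

{ B, R, R', T, T' }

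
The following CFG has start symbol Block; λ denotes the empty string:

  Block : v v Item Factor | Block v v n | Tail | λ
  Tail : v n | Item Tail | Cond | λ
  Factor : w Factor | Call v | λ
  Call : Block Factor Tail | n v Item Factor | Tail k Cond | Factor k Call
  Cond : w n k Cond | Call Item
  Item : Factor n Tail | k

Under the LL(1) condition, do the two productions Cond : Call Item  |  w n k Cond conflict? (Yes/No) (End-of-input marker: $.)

Yes

FIRST(Call Item) = { k, n, v, w } and FIRST(w n k Cond) = { w }.
Both contain w, so the two alternatives are not disjoint — LL(1) conflict.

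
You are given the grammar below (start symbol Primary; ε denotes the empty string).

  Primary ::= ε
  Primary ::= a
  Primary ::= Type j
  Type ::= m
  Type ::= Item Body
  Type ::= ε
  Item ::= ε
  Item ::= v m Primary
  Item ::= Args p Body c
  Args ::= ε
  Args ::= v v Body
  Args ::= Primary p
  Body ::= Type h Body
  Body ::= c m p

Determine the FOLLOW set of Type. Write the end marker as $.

{ h, j }

In Primary ::= Type j: add FIRST(j) = { j }.
In Body ::= Type h Body: add FIRST(h Body) = { h }.
Union: FOLLOW(Type) = { h, j }.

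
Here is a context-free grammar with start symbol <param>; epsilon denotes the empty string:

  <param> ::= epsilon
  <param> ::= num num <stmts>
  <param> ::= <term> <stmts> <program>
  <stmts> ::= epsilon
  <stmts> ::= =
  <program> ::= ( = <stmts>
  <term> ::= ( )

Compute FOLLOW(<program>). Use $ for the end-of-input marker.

In <param> ::= <term> <stmts> <program>: <program> is at the end, add FOLLOW(<param>) = { $ }.
Union: FOLLOW(<program>) = { $ }.

{ $ }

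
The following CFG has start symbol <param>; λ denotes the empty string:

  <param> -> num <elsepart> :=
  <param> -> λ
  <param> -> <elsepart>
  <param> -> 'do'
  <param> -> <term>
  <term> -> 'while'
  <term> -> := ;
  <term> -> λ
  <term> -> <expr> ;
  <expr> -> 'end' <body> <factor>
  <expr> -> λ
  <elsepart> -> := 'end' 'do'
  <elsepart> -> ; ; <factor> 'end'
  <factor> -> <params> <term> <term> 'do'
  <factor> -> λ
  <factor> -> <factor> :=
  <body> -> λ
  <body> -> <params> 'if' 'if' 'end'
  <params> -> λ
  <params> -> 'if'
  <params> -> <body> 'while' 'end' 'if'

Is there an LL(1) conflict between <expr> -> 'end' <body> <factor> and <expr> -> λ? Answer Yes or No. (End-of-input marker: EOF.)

No

FIRST('end' <body> <factor>) = { 'end' } and FIRST(λ) = { λ }.
The second is nullable but FOLLOW(<expr>) = { ; } is disjoint from FIRST of the first.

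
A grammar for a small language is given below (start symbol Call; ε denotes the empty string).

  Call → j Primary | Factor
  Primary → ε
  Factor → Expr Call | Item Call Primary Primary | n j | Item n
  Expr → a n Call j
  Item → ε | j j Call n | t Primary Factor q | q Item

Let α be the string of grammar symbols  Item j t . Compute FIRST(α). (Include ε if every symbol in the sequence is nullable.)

Add FIRST(Item)\{ε} = { j, q, t }; Item is nullable, continue.
j is a terminal; add {j} and stop.

{ j, q, t }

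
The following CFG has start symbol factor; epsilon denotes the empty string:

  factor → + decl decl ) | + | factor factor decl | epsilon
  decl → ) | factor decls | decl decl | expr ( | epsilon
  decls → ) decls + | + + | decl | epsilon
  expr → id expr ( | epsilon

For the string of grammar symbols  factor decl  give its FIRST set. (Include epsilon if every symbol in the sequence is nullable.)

Add FIRST(factor)\{epsilon} = { (, ), +, id }; factor is nullable, continue.
Add FIRST(decl)\{epsilon} = { (, ), +, id }; decl is nullable, continue.
Every symbol is nullable, so include epsilon.

{ (, ), +, id, epsilon }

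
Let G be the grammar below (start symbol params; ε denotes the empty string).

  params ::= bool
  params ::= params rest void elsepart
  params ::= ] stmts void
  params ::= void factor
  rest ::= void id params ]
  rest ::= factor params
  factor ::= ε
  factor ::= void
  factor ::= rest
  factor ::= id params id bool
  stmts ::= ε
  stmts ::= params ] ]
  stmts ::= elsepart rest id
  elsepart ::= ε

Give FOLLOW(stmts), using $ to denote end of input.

In params ::= ] stmts void: add FIRST(void) = { void }.
Union: FOLLOW(stmts) = { void }.

{ void }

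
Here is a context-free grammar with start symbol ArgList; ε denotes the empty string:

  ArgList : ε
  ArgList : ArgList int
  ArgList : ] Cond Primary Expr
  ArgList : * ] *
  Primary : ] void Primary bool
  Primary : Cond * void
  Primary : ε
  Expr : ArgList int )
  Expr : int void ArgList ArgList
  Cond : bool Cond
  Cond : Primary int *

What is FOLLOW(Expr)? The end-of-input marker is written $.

{ $, *, ], int }

In ArgList : ] Cond Primary Expr: Expr is at the end, add FOLLOW(ArgList) = { $, *, ], int }.
Union: FOLLOW(Expr) = { $, *, ], int }.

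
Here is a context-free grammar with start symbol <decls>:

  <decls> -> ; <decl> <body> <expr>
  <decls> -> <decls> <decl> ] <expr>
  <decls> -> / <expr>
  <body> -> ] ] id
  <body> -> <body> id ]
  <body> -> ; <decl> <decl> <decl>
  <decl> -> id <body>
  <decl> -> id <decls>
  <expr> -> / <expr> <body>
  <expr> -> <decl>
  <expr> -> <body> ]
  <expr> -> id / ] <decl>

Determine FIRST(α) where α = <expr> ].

{ /, ;, ], id }

Add FIRST(<expr>) = { /, ;, ], id }; <expr> is not nullable, stop.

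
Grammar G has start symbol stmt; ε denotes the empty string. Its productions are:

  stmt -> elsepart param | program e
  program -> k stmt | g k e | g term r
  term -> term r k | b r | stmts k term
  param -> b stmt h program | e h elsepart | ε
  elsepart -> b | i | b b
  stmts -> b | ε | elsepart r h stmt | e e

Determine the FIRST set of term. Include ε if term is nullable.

{ b, e, i, k }

From term -> term r k: add FIRST(term) = { b, e, i, k }.
term -> b r contributes {b}.
From term -> stmts k term: stmts nullable, take FIRST(stmts) ∪ {k} = { b, e, i, k }.
Union: FIRST(term) = { b, e, i, k }.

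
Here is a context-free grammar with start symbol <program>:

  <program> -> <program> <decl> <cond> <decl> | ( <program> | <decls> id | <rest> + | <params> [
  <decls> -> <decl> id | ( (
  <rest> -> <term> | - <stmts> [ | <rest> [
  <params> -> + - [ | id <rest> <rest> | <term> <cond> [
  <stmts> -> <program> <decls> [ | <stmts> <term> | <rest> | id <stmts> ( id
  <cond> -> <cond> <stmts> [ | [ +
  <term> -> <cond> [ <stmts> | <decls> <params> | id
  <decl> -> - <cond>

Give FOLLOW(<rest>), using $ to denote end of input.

{ (, +, -, [, id }

In <program> -> <rest> +: add FIRST(+) = { + }.
In <rest> -> <rest> [: add FIRST([) = { [ }.
In <params> -> id <rest> <rest>: add FIRST(<rest>) = { (, -, [, id }.
In <params> -> id <rest> <rest>: <rest> is at the end, add FOLLOW(<params>) = { (, +, -, [, id }.
In <stmts> -> <rest>: <rest> is at the end, add FOLLOW(<stmts>) = { (, +, -, [, id }.
Union: FOLLOW(<rest>) = { (, +, -, [, id }.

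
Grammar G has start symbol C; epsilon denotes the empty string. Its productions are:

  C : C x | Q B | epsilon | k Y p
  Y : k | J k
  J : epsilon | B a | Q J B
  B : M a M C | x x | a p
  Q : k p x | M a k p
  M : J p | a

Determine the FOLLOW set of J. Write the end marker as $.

{ a, k, p, x }

In Y : J k: add FIRST(k) = { k }.
In J : Q J B: add FIRST(B) = { a, k, p, x }.
In M : J p: add FIRST(p) = { p }.
Union: FOLLOW(J) = { a, k, p, x }.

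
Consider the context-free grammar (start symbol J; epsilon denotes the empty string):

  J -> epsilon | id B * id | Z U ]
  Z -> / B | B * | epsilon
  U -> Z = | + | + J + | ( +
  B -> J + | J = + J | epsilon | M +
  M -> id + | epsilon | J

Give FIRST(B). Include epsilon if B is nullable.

{ (, *, +, /, =, id, epsilon }

From B -> J +: J nullable, take FIRST(J) ∪ {+} = { (, *, +, /, =, id }.
From B -> J = + J: J nullable, take FIRST(J) ∪ {=} = { (, *, +, /, =, id }.
B -> epsilon contributes epsilon.
From B -> M +: M nullable, take FIRST(M) ∪ {+} = { (, *, +, /, =, id }.
Union: FIRST(B) = { (, *, +, /, =, id, epsilon }.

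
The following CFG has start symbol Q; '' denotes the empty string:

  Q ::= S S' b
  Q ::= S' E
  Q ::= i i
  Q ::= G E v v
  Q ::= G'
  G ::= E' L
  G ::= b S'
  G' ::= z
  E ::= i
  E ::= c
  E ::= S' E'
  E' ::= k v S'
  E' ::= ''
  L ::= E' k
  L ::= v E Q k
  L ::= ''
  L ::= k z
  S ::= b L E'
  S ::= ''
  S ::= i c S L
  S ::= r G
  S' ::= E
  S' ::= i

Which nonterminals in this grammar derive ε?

Directly nullable (have an ''-production): E', L, S.
G ::= E' L with every symbol nullable, so G is nullable.
No other nonterminal has a production whose RHS symbols are all nullable.

{ E', G, L, S }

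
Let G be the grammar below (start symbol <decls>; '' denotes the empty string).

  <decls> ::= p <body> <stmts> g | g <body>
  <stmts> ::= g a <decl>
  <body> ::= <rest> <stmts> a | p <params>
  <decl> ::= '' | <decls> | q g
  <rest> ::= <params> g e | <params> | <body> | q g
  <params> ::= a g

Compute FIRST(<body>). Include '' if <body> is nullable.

From <body> ::= <rest> <stmts> a: add FIRST(<rest>) = { a, p, q }.
<body> ::= p <params> contributes {p}.
Union: FIRST(<body>) = { a, p, q }.

{ a, p, q }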